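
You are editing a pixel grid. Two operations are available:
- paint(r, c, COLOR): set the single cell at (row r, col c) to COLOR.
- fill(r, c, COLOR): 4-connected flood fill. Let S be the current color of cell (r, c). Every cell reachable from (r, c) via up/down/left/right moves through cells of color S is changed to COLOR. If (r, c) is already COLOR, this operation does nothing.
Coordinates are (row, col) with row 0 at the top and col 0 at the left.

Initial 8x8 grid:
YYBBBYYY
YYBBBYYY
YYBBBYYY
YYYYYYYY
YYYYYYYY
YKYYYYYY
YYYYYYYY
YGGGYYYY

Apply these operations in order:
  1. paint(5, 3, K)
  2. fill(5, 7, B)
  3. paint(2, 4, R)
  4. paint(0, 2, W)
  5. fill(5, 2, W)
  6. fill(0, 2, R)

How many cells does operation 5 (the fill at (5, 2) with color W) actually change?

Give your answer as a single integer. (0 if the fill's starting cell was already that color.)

Answer: 57

Derivation:
After op 1 paint(5,3,K):
YYBBBYYY
YYBBBYYY
YYBBBYYY
YYYYYYYY
YYYYYYYY
YKYKYYYY
YYYYYYYY
YGGGYYYY
After op 2 fill(5,7,B) [50 cells changed]:
BBBBBBBB
BBBBBBBB
BBBBBBBB
BBBBBBBB
BBBBBBBB
BKBKBBBB
BBBBBBBB
BGGGBBBB
After op 3 paint(2,4,R):
BBBBBBBB
BBBBBBBB
BBBBRBBB
BBBBBBBB
BBBBBBBB
BKBKBBBB
BBBBBBBB
BGGGBBBB
After op 4 paint(0,2,W):
BBWBBBBB
BBBBBBBB
BBBBRBBB
BBBBBBBB
BBBBBBBB
BKBKBBBB
BBBBBBBB
BGGGBBBB
After op 5 fill(5,2,W) [57 cells changed]:
WWWWWWWW
WWWWWWWW
WWWWRWWW
WWWWWWWW
WWWWWWWW
WKWKWWWW
WWWWWWWW
WGGGWWWW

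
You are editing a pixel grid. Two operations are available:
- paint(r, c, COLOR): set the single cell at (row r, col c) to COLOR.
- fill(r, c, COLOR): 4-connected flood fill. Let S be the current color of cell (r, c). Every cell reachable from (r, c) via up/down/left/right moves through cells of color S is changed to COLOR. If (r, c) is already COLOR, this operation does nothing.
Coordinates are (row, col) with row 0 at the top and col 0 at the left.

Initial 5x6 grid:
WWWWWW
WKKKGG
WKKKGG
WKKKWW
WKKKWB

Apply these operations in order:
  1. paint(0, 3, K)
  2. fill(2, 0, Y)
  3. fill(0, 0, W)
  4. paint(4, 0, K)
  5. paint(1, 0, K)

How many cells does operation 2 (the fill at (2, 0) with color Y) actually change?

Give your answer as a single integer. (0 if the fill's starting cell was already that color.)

Answer: 7

Derivation:
After op 1 paint(0,3,K):
WWWKWW
WKKKGG
WKKKGG
WKKKWW
WKKKWB
After op 2 fill(2,0,Y) [7 cells changed]:
YYYKWW
YKKKGG
YKKKGG
YKKKWW
YKKKWB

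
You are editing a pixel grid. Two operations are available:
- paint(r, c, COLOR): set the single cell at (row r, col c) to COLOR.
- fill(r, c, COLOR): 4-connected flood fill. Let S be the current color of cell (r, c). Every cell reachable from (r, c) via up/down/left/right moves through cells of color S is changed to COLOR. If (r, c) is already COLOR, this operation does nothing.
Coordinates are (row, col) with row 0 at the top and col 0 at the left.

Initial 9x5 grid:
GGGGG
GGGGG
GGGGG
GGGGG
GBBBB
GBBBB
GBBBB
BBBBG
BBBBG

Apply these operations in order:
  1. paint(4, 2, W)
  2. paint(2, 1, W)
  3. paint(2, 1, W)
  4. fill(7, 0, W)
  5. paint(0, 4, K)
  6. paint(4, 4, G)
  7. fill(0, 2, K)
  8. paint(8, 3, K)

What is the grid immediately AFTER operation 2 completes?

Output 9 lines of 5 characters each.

Answer: GGGGG
GGGGG
GWGGG
GGGGG
GBWBB
GBBBB
GBBBB
BBBBG
BBBBG

Derivation:
After op 1 paint(4,2,W):
GGGGG
GGGGG
GGGGG
GGGGG
GBWBB
GBBBB
GBBBB
BBBBG
BBBBG
After op 2 paint(2,1,W):
GGGGG
GGGGG
GWGGG
GGGGG
GBWBB
GBBBB
GBBBB
BBBBG
BBBBG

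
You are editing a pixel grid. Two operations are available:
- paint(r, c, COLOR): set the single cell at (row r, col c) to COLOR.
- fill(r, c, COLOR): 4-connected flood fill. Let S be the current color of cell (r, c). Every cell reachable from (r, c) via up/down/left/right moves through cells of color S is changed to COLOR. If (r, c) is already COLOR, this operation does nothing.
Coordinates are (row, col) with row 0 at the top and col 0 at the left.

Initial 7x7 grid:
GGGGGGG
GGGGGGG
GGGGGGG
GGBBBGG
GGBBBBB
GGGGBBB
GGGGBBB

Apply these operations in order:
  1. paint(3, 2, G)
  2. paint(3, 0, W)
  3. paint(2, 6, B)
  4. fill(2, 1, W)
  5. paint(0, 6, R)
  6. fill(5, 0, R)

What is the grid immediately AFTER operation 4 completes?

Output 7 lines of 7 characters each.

Answer: WWWWWWW
WWWWWWW
WWWWWWB
WWWBBWW
WWBBBBB
WWWWBBB
WWWWBBB

Derivation:
After op 1 paint(3,2,G):
GGGGGGG
GGGGGGG
GGGGGGG
GGGBBGG
GGBBBBB
GGGGBBB
GGGGBBB
After op 2 paint(3,0,W):
GGGGGGG
GGGGGGG
GGGGGGG
WGGBBGG
GGBBBBB
GGGGBBB
GGGGBBB
After op 3 paint(2,6,B):
GGGGGGG
GGGGGGG
GGGGGGB
WGGBBGG
GGBBBBB
GGGGBBB
GGGGBBB
After op 4 fill(2,1,W) [34 cells changed]:
WWWWWWW
WWWWWWW
WWWWWWB
WWWBBWW
WWBBBBB
WWWWBBB
WWWWBBB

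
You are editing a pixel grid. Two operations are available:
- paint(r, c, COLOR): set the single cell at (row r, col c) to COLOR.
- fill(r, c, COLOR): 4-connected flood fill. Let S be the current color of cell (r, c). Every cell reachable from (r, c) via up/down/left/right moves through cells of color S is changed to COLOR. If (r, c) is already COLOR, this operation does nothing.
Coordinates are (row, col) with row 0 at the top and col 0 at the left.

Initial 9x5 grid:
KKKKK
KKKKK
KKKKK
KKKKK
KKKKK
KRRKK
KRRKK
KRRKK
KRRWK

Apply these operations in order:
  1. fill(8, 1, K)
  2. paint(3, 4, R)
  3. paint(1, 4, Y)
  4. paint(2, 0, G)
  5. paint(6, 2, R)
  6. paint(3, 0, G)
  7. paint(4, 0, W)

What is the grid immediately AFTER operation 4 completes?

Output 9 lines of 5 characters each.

After op 1 fill(8,1,K) [8 cells changed]:
KKKKK
KKKKK
KKKKK
KKKKK
KKKKK
KKKKK
KKKKK
KKKKK
KKKWK
After op 2 paint(3,4,R):
KKKKK
KKKKK
KKKKK
KKKKR
KKKKK
KKKKK
KKKKK
KKKKK
KKKWK
After op 3 paint(1,4,Y):
KKKKK
KKKKY
KKKKK
KKKKR
KKKKK
KKKKK
KKKKK
KKKKK
KKKWK
After op 4 paint(2,0,G):
KKKKK
KKKKY
GKKKK
KKKKR
KKKKK
KKKKK
KKKKK
KKKKK
KKKWK

Answer: KKKKK
KKKKY
GKKKK
KKKKR
KKKKK
KKKKK
KKKKK
KKKKK
KKKWK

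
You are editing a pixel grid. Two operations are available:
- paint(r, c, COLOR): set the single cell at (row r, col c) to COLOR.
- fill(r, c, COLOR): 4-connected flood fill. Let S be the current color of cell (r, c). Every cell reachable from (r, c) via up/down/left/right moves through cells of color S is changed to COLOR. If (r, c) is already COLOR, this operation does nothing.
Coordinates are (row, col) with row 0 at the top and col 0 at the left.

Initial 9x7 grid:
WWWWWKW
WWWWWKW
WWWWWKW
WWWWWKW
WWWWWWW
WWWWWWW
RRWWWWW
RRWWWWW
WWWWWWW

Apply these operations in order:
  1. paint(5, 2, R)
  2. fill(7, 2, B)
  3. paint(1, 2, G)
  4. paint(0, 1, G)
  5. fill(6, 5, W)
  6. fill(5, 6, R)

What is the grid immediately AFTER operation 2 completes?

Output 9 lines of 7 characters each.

After op 1 paint(5,2,R):
WWWWWKW
WWWWWKW
WWWWWKW
WWWWWKW
WWWWWWW
WWRWWWW
RRWWWWW
RRWWWWW
WWWWWWW
After op 2 fill(7,2,B) [54 cells changed]:
BBBBBKB
BBBBBKB
BBBBBKB
BBBBBKB
BBBBBBB
BBRBBBB
RRBBBBB
RRBBBBB
BBBBBBB

Answer: BBBBBKB
BBBBBKB
BBBBBKB
BBBBBKB
BBBBBBB
BBRBBBB
RRBBBBB
RRBBBBB
BBBBBBB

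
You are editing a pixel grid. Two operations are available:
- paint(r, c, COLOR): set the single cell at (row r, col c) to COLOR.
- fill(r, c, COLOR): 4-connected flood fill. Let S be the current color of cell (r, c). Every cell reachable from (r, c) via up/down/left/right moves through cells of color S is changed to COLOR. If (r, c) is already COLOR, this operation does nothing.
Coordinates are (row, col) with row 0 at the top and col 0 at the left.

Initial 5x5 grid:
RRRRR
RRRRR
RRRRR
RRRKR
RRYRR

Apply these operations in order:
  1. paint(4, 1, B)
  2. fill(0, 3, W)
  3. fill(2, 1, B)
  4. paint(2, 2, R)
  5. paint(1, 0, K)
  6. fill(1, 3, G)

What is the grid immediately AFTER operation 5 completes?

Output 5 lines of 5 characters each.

Answer: BBBBB
KBBBB
BBRBB
BBBKB
BBYBB

Derivation:
After op 1 paint(4,1,B):
RRRRR
RRRRR
RRRRR
RRRKR
RBYRR
After op 2 fill(0,3,W) [22 cells changed]:
WWWWW
WWWWW
WWWWW
WWWKW
WBYWW
After op 3 fill(2,1,B) [22 cells changed]:
BBBBB
BBBBB
BBBBB
BBBKB
BBYBB
After op 4 paint(2,2,R):
BBBBB
BBBBB
BBRBB
BBBKB
BBYBB
After op 5 paint(1,0,K):
BBBBB
KBBBB
BBRBB
BBBKB
BBYBB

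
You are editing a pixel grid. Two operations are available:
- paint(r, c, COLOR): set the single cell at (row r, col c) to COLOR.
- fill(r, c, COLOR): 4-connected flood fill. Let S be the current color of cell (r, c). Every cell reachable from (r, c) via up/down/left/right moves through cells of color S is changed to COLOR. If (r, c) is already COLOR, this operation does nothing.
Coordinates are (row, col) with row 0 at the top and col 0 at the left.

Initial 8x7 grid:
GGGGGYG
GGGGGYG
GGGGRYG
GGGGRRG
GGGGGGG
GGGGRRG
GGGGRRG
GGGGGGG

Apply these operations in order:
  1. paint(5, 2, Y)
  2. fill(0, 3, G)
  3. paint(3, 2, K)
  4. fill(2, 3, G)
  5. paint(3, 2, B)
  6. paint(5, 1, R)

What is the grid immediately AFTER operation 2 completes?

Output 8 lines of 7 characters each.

After op 1 paint(5,2,Y):
GGGGGYG
GGGGGYG
GGGGRYG
GGGGRRG
GGGGGGG
GGYGRRG
GGGGRRG
GGGGGGG
After op 2 fill(0,3,G) [0 cells changed]:
GGGGGYG
GGGGGYG
GGGGRYG
GGGGRRG
GGGGGGG
GGYGRRG
GGGGRRG
GGGGGGG

Answer: GGGGGYG
GGGGGYG
GGGGRYG
GGGGRRG
GGGGGGG
GGYGRRG
GGGGRRG
GGGGGGG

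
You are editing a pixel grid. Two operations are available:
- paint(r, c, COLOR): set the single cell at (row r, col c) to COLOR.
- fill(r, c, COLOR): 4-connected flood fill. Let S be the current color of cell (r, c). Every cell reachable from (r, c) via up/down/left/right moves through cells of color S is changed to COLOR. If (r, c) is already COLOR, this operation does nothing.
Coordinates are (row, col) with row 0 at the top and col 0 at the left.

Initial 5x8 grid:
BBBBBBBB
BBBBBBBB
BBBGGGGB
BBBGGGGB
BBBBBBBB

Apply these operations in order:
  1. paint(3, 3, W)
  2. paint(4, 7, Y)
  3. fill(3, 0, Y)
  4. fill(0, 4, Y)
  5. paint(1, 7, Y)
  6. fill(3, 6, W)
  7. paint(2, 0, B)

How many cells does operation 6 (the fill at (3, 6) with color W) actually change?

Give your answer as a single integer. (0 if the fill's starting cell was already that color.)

Answer: 7

Derivation:
After op 1 paint(3,3,W):
BBBBBBBB
BBBBBBBB
BBBGGGGB
BBBWGGGB
BBBBBBBB
After op 2 paint(4,7,Y):
BBBBBBBB
BBBBBBBB
BBBGGGGB
BBBWGGGB
BBBBBBBY
After op 3 fill(3,0,Y) [31 cells changed]:
YYYYYYYY
YYYYYYYY
YYYGGGGY
YYYWGGGY
YYYYYYYY
After op 4 fill(0,4,Y) [0 cells changed]:
YYYYYYYY
YYYYYYYY
YYYGGGGY
YYYWGGGY
YYYYYYYY
After op 5 paint(1,7,Y):
YYYYYYYY
YYYYYYYY
YYYGGGGY
YYYWGGGY
YYYYYYYY
After op 6 fill(3,6,W) [7 cells changed]:
YYYYYYYY
YYYYYYYY
YYYWWWWY
YYYWWWWY
YYYYYYYY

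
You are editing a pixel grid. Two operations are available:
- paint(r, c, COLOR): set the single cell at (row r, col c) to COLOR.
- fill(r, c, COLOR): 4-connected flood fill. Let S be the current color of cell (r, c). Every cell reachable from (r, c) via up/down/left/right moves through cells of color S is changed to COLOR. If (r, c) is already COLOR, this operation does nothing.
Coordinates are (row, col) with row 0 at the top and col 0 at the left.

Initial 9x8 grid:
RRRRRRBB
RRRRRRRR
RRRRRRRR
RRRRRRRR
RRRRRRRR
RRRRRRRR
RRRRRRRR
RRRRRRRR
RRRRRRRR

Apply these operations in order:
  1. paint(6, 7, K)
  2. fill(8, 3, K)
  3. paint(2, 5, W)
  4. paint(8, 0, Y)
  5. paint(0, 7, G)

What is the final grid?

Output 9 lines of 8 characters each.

Answer: KKKKKKBG
KKKKKKKK
KKKKKWKK
KKKKKKKK
KKKKKKKK
KKKKKKKK
KKKKKKKK
KKKKKKKK
YKKKKKKK

Derivation:
After op 1 paint(6,7,K):
RRRRRRBB
RRRRRRRR
RRRRRRRR
RRRRRRRR
RRRRRRRR
RRRRRRRR
RRRRRRRK
RRRRRRRR
RRRRRRRR
After op 2 fill(8,3,K) [69 cells changed]:
KKKKKKBB
KKKKKKKK
KKKKKKKK
KKKKKKKK
KKKKKKKK
KKKKKKKK
KKKKKKKK
KKKKKKKK
KKKKKKKK
After op 3 paint(2,5,W):
KKKKKKBB
KKKKKKKK
KKKKKWKK
KKKKKKKK
KKKKKKKK
KKKKKKKK
KKKKKKKK
KKKKKKKK
KKKKKKKK
After op 4 paint(8,0,Y):
KKKKKKBB
KKKKKKKK
KKKKKWKK
KKKKKKKK
KKKKKKKK
KKKKKKKK
KKKKKKKK
KKKKKKKK
YKKKKKKK
After op 5 paint(0,7,G):
KKKKKKBG
KKKKKKKK
KKKKKWKK
KKKKKKKK
KKKKKKKK
KKKKKKKK
KKKKKKKK
KKKKKKKK
YKKKKKKK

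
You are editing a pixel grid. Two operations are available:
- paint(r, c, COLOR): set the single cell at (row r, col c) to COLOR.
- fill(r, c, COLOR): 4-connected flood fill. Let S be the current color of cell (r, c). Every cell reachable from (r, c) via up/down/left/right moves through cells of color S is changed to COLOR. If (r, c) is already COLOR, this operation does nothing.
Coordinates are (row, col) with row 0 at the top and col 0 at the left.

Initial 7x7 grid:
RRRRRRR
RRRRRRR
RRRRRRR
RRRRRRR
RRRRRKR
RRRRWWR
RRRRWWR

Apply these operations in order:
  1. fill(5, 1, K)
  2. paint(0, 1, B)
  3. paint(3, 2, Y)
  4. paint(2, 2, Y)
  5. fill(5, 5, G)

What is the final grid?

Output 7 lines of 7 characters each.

Answer: KBKKKKK
KKKKKKK
KKYKKKK
KKYKKKK
KKKKKKK
KKKKGGK
KKKKGGK

Derivation:
After op 1 fill(5,1,K) [44 cells changed]:
KKKKKKK
KKKKKKK
KKKKKKK
KKKKKKK
KKKKKKK
KKKKWWK
KKKKWWK
After op 2 paint(0,1,B):
KBKKKKK
KKKKKKK
KKKKKKK
KKKKKKK
KKKKKKK
KKKKWWK
KKKKWWK
After op 3 paint(3,2,Y):
KBKKKKK
KKKKKKK
KKKKKKK
KKYKKKK
KKKKKKK
KKKKWWK
KKKKWWK
After op 4 paint(2,2,Y):
KBKKKKK
KKKKKKK
KKYKKKK
KKYKKKK
KKKKKKK
KKKKWWK
KKKKWWK
After op 5 fill(5,5,G) [4 cells changed]:
KBKKKKK
KKKKKKK
KKYKKKK
KKYKKKK
KKKKKKK
KKKKGGK
KKKKGGK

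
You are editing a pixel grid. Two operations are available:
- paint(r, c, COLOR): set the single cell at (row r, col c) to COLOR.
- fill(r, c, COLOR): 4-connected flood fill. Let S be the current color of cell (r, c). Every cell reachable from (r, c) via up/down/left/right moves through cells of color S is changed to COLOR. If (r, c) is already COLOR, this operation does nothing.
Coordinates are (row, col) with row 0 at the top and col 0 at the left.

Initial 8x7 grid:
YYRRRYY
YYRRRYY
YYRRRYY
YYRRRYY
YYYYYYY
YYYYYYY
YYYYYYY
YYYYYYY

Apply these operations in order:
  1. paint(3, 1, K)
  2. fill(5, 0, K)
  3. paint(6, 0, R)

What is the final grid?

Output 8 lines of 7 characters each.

After op 1 paint(3,1,K):
YYRRRYY
YYRRRYY
YYRRRYY
YKRRRYY
YYYYYYY
YYYYYYY
YYYYYYY
YYYYYYY
After op 2 fill(5,0,K) [43 cells changed]:
KKRRRKK
KKRRRKK
KKRRRKK
KKRRRKK
KKKKKKK
KKKKKKK
KKKKKKK
KKKKKKK
After op 3 paint(6,0,R):
KKRRRKK
KKRRRKK
KKRRRKK
KKRRRKK
KKKKKKK
KKKKKKK
RKKKKKK
KKKKKKK

Answer: KKRRRKK
KKRRRKK
KKRRRKK
KKRRRKK
KKKKKKK
KKKKKKK
RKKKKKK
KKKKKKK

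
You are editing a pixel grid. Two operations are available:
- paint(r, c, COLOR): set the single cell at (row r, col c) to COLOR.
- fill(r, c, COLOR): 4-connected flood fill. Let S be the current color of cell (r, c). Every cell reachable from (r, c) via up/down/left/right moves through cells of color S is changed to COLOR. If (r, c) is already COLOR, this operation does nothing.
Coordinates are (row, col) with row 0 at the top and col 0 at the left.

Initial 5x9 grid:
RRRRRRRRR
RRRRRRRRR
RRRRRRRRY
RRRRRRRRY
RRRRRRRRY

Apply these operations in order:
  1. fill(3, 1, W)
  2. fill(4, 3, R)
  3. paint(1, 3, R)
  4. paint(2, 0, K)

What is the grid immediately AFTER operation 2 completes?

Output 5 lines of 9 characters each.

After op 1 fill(3,1,W) [42 cells changed]:
WWWWWWWWW
WWWWWWWWW
WWWWWWWWY
WWWWWWWWY
WWWWWWWWY
After op 2 fill(4,3,R) [42 cells changed]:
RRRRRRRRR
RRRRRRRRR
RRRRRRRRY
RRRRRRRRY
RRRRRRRRY

Answer: RRRRRRRRR
RRRRRRRRR
RRRRRRRRY
RRRRRRRRY
RRRRRRRRY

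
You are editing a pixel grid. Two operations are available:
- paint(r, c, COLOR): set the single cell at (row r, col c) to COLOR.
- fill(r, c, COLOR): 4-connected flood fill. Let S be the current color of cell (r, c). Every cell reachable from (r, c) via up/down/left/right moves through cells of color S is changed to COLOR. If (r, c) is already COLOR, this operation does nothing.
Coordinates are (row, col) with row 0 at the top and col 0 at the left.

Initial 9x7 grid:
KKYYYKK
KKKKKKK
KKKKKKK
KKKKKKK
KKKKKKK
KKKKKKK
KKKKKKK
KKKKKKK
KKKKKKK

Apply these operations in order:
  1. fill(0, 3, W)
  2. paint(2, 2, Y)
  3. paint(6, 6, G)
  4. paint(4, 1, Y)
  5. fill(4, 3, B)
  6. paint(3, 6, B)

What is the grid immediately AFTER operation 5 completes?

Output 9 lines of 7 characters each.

Answer: BBWWWBB
BBBBBBB
BBYBBBB
BBBBBBB
BYBBBBB
BBBBBBB
BBBBBBG
BBBBBBB
BBBBBBB

Derivation:
After op 1 fill(0,3,W) [3 cells changed]:
KKWWWKK
KKKKKKK
KKKKKKK
KKKKKKK
KKKKKKK
KKKKKKK
KKKKKKK
KKKKKKK
KKKKKKK
After op 2 paint(2,2,Y):
KKWWWKK
KKKKKKK
KKYKKKK
KKKKKKK
KKKKKKK
KKKKKKK
KKKKKKK
KKKKKKK
KKKKKKK
After op 3 paint(6,6,G):
KKWWWKK
KKKKKKK
KKYKKKK
KKKKKKK
KKKKKKK
KKKKKKK
KKKKKKG
KKKKKKK
KKKKKKK
After op 4 paint(4,1,Y):
KKWWWKK
KKKKKKK
KKYKKKK
KKKKKKK
KYKKKKK
KKKKKKK
KKKKKKG
KKKKKKK
KKKKKKK
After op 5 fill(4,3,B) [57 cells changed]:
BBWWWBB
BBBBBBB
BBYBBBB
BBBBBBB
BYBBBBB
BBBBBBB
BBBBBBG
BBBBBBB
BBBBBBB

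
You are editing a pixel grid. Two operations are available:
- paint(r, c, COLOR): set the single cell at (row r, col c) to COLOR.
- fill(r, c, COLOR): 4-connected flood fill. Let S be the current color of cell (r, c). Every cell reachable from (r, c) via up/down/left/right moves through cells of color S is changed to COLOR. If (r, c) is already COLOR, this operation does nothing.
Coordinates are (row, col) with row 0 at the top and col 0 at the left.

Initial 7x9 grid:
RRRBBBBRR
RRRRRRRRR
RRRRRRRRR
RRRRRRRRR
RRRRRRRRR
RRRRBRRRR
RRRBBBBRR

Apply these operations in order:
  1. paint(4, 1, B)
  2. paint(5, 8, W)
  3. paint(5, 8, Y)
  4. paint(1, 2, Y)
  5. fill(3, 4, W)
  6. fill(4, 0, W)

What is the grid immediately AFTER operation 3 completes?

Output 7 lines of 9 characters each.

After op 1 paint(4,1,B):
RRRBBBBRR
RRRRRRRRR
RRRRRRRRR
RRRRRRRRR
RBRRRRRRR
RRRRBRRRR
RRRBBBBRR
After op 2 paint(5,8,W):
RRRBBBBRR
RRRRRRRRR
RRRRRRRRR
RRRRRRRRR
RBRRRRRRR
RRRRBRRRW
RRRBBBBRR
After op 3 paint(5,8,Y):
RRRBBBBRR
RRRRRRRRR
RRRRRRRRR
RRRRRRRRR
RBRRRRRRR
RRRRBRRRY
RRRBBBBRR

Answer: RRRBBBBRR
RRRRRRRRR
RRRRRRRRR
RRRRRRRRR
RBRRRRRRR
RRRRBRRRY
RRRBBBBRR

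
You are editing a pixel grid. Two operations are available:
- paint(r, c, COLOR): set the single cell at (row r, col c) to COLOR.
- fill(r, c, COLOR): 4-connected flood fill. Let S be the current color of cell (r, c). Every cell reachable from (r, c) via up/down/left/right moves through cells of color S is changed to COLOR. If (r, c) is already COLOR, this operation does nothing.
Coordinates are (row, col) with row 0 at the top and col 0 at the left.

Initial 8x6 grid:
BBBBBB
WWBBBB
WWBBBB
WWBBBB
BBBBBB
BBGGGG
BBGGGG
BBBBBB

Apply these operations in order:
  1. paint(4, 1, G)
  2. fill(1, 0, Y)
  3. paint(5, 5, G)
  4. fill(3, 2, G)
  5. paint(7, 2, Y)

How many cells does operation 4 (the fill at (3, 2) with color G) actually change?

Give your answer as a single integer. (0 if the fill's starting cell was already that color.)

Answer: 22

Derivation:
After op 1 paint(4,1,G):
BBBBBB
WWBBBB
WWBBBB
WWBBBB
BGBBBB
BBGGGG
BBGGGG
BBBBBB
After op 2 fill(1,0,Y) [6 cells changed]:
BBBBBB
YYBBBB
YYBBBB
YYBBBB
BGBBBB
BBGGGG
BBGGGG
BBBBBB
After op 3 paint(5,5,G):
BBBBBB
YYBBBB
YYBBBB
YYBBBB
BGBBBB
BBGGGG
BBGGGG
BBBBBB
After op 4 fill(3,2,G) [22 cells changed]:
GGGGGG
YYGGGG
YYGGGG
YYGGGG
BGGGGG
BBGGGG
BBGGGG
BBBBBB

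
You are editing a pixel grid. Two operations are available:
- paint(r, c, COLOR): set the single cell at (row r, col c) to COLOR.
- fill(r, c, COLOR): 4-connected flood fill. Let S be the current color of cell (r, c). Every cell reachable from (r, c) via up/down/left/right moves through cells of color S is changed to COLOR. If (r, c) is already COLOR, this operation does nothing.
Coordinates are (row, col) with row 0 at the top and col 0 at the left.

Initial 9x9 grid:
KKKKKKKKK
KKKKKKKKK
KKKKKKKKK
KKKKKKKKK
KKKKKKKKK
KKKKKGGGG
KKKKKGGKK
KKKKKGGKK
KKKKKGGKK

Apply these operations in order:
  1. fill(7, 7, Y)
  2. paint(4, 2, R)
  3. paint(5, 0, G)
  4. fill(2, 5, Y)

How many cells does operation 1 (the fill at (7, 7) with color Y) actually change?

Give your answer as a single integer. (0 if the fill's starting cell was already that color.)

After op 1 fill(7,7,Y) [6 cells changed]:
KKKKKKKKK
KKKKKKKKK
KKKKKKKKK
KKKKKKKKK
KKKKKKKKK
KKKKKGGGG
KKKKKGGYY
KKKKKGGYY
KKKKKGGYY

Answer: 6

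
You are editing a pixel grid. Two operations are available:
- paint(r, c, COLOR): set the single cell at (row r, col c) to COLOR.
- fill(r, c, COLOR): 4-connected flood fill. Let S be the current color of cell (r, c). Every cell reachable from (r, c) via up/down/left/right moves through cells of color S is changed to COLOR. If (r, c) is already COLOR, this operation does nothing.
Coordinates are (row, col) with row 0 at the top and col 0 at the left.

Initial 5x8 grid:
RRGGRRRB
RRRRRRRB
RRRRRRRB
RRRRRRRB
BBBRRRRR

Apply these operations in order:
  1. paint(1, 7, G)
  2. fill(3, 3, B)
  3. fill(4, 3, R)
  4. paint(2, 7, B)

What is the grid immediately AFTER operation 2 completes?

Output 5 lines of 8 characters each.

Answer: BBGGBBBB
BBBBBBBG
BBBBBBBB
BBBBBBBB
BBBBBBBB

Derivation:
After op 1 paint(1,7,G):
RRGGRRRB
RRRRRRRG
RRRRRRRB
RRRRRRRB
BBBRRRRR
After op 2 fill(3,3,B) [31 cells changed]:
BBGGBBBB
BBBBBBBG
BBBBBBBB
BBBBBBBB
BBBBBBBB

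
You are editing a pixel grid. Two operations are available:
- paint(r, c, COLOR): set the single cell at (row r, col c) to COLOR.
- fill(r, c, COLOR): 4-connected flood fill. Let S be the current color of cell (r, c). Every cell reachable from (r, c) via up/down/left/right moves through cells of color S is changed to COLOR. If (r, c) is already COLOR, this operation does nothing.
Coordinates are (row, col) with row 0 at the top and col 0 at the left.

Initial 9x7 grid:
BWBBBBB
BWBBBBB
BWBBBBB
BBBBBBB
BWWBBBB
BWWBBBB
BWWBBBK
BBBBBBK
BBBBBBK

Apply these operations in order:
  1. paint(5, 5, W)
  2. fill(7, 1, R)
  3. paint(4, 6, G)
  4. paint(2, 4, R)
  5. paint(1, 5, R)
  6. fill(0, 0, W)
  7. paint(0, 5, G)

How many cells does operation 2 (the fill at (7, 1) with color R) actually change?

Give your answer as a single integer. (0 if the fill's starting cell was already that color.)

Answer: 50

Derivation:
After op 1 paint(5,5,W):
BWBBBBB
BWBBBBB
BWBBBBB
BBBBBBB
BWWBBBB
BWWBBWB
BWWBBBK
BBBBBBK
BBBBBBK
After op 2 fill(7,1,R) [50 cells changed]:
RWRRRRR
RWRRRRR
RWRRRRR
RRRRRRR
RWWRRRR
RWWRRWR
RWWRRRK
RRRRRRK
RRRRRRK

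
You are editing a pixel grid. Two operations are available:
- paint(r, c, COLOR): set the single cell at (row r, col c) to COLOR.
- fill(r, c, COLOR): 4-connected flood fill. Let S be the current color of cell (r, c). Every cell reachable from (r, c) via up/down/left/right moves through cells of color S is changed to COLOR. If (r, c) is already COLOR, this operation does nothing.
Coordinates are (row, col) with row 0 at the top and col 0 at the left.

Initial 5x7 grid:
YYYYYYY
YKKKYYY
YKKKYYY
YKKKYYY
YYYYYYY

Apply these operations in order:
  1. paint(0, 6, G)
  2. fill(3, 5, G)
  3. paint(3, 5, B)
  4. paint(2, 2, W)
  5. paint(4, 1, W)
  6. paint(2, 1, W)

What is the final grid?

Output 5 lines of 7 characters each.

Answer: GGGGGGG
GKKKGGG
GWWKGGG
GKKKGBG
GWGGGGG

Derivation:
After op 1 paint(0,6,G):
YYYYYYG
YKKKYYY
YKKKYYY
YKKKYYY
YYYYYYY
After op 2 fill(3,5,G) [25 cells changed]:
GGGGGGG
GKKKGGG
GKKKGGG
GKKKGGG
GGGGGGG
After op 3 paint(3,5,B):
GGGGGGG
GKKKGGG
GKKKGGG
GKKKGBG
GGGGGGG
After op 4 paint(2,2,W):
GGGGGGG
GKKKGGG
GKWKGGG
GKKKGBG
GGGGGGG
After op 5 paint(4,1,W):
GGGGGGG
GKKKGGG
GKWKGGG
GKKKGBG
GWGGGGG
After op 6 paint(2,1,W):
GGGGGGG
GKKKGGG
GWWKGGG
GKKKGBG
GWGGGGG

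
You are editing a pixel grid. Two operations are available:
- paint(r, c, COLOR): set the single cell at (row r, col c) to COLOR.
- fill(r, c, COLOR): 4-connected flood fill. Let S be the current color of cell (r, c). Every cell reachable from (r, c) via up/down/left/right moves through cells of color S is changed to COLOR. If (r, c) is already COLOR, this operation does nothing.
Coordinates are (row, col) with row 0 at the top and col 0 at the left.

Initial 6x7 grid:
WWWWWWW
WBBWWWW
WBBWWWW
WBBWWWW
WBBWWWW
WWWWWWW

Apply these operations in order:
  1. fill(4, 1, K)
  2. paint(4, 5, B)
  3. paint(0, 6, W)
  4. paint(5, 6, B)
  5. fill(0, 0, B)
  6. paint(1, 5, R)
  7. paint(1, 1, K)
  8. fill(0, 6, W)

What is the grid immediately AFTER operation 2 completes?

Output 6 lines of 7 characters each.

After op 1 fill(4,1,K) [8 cells changed]:
WWWWWWW
WKKWWWW
WKKWWWW
WKKWWWW
WKKWWWW
WWWWWWW
After op 2 paint(4,5,B):
WWWWWWW
WKKWWWW
WKKWWWW
WKKWWWW
WKKWWBW
WWWWWWW

Answer: WWWWWWW
WKKWWWW
WKKWWWW
WKKWWWW
WKKWWBW
WWWWWWW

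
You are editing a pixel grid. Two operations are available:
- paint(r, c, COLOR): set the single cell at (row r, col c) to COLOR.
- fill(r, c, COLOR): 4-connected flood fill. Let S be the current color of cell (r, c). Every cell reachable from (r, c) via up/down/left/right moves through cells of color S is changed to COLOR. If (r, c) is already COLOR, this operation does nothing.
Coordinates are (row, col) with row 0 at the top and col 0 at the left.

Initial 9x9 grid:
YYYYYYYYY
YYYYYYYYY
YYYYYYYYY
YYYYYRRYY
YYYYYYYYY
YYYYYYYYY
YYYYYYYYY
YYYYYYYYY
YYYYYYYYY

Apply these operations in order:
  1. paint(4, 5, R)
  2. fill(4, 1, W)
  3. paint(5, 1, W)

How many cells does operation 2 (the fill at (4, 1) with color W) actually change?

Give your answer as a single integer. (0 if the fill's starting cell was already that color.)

After op 1 paint(4,5,R):
YYYYYYYYY
YYYYYYYYY
YYYYYYYYY
YYYYYRRYY
YYYYYRYYY
YYYYYYYYY
YYYYYYYYY
YYYYYYYYY
YYYYYYYYY
After op 2 fill(4,1,W) [78 cells changed]:
WWWWWWWWW
WWWWWWWWW
WWWWWWWWW
WWWWWRRWW
WWWWWRWWW
WWWWWWWWW
WWWWWWWWW
WWWWWWWWW
WWWWWWWWW

Answer: 78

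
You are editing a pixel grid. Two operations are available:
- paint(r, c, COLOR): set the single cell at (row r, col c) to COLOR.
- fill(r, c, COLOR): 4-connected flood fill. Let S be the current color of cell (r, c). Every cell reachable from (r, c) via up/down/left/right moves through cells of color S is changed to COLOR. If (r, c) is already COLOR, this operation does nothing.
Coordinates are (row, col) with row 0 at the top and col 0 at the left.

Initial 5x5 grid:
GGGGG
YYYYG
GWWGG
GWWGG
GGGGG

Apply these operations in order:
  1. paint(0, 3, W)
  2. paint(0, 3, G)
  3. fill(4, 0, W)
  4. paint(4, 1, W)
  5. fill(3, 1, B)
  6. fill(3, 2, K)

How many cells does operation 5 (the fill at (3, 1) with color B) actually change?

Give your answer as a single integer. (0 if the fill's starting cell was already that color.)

After op 1 paint(0,3,W):
GGGWG
YYYYG
GWWGG
GWWGG
GGGGG
After op 2 paint(0,3,G):
GGGGG
YYYYG
GWWGG
GWWGG
GGGGG
After op 3 fill(4,0,W) [17 cells changed]:
WWWWW
YYYYW
WWWWW
WWWWW
WWWWW
After op 4 paint(4,1,W):
WWWWW
YYYYW
WWWWW
WWWWW
WWWWW
After op 5 fill(3,1,B) [21 cells changed]:
BBBBB
YYYYB
BBBBB
BBBBB
BBBBB

Answer: 21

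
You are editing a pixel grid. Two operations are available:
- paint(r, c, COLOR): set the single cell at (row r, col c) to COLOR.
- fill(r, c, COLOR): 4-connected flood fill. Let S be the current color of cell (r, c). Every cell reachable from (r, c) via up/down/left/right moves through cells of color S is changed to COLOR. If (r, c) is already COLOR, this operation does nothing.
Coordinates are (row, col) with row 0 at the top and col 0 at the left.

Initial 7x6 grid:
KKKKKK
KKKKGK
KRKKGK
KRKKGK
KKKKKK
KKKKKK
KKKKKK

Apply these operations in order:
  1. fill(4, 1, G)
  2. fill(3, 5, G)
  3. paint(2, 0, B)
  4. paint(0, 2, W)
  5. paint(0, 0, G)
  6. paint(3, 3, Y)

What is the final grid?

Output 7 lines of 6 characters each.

Answer: GGWGGG
GGGGGG
BRGGGG
GRGYGG
GGGGGG
GGGGGG
GGGGGG

Derivation:
After op 1 fill(4,1,G) [37 cells changed]:
GGGGGG
GGGGGG
GRGGGG
GRGGGG
GGGGGG
GGGGGG
GGGGGG
After op 2 fill(3,5,G) [0 cells changed]:
GGGGGG
GGGGGG
GRGGGG
GRGGGG
GGGGGG
GGGGGG
GGGGGG
After op 3 paint(2,0,B):
GGGGGG
GGGGGG
BRGGGG
GRGGGG
GGGGGG
GGGGGG
GGGGGG
After op 4 paint(0,2,W):
GGWGGG
GGGGGG
BRGGGG
GRGGGG
GGGGGG
GGGGGG
GGGGGG
After op 5 paint(0,0,G):
GGWGGG
GGGGGG
BRGGGG
GRGGGG
GGGGGG
GGGGGG
GGGGGG
After op 6 paint(3,3,Y):
GGWGGG
GGGGGG
BRGGGG
GRGYGG
GGGGGG
GGGGGG
GGGGGG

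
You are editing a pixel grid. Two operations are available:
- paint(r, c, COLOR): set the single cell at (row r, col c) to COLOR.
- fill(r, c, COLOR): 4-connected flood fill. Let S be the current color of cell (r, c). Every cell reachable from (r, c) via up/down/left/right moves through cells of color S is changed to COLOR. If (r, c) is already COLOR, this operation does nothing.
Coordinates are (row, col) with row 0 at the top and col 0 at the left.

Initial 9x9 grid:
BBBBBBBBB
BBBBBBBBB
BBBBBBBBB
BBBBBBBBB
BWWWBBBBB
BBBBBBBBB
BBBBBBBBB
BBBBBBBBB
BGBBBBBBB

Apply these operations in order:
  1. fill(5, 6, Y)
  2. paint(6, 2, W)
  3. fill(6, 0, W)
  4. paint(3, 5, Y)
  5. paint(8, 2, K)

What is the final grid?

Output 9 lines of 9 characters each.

After op 1 fill(5,6,Y) [77 cells changed]:
YYYYYYYYY
YYYYYYYYY
YYYYYYYYY
YYYYYYYYY
YWWWYYYYY
YYYYYYYYY
YYYYYYYYY
YYYYYYYYY
YGYYYYYYY
After op 2 paint(6,2,W):
YYYYYYYYY
YYYYYYYYY
YYYYYYYYY
YYYYYYYYY
YWWWYYYYY
YYYYYYYYY
YYWYYYYYY
YYYYYYYYY
YGYYYYYYY
After op 3 fill(6,0,W) [76 cells changed]:
WWWWWWWWW
WWWWWWWWW
WWWWWWWWW
WWWWWWWWW
WWWWWWWWW
WWWWWWWWW
WWWWWWWWW
WWWWWWWWW
WGWWWWWWW
After op 4 paint(3,5,Y):
WWWWWWWWW
WWWWWWWWW
WWWWWWWWW
WWWWWYWWW
WWWWWWWWW
WWWWWWWWW
WWWWWWWWW
WWWWWWWWW
WGWWWWWWW
After op 5 paint(8,2,K):
WWWWWWWWW
WWWWWWWWW
WWWWWWWWW
WWWWWYWWW
WWWWWWWWW
WWWWWWWWW
WWWWWWWWW
WWWWWWWWW
WGKWWWWWW

Answer: WWWWWWWWW
WWWWWWWWW
WWWWWWWWW
WWWWWYWWW
WWWWWWWWW
WWWWWWWWW
WWWWWWWWW
WWWWWWWWW
WGKWWWWWW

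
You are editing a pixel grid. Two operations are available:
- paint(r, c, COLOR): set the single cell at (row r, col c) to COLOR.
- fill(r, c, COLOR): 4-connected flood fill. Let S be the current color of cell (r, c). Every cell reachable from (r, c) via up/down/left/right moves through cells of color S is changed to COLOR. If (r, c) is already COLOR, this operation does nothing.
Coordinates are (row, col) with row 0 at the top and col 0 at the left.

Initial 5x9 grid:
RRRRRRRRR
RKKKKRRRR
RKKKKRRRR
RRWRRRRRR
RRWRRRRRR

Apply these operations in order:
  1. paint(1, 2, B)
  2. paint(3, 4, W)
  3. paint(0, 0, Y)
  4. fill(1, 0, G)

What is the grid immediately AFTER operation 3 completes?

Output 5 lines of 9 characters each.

After op 1 paint(1,2,B):
RRRRRRRRR
RKBKKRRRR
RKKKKRRRR
RRWRRRRRR
RRWRRRRRR
After op 2 paint(3,4,W):
RRRRRRRRR
RKBKKRRRR
RKKKKRRRR
RRWRWRRRR
RRWRRRRRR
After op 3 paint(0,0,Y):
YRRRRRRRR
RKBKKRRRR
RKKKKRRRR
RRWRWRRRR
RRWRRRRRR

Answer: YRRRRRRRR
RKBKKRRRR
RKKKKRRRR
RRWRWRRRR
RRWRRRRRR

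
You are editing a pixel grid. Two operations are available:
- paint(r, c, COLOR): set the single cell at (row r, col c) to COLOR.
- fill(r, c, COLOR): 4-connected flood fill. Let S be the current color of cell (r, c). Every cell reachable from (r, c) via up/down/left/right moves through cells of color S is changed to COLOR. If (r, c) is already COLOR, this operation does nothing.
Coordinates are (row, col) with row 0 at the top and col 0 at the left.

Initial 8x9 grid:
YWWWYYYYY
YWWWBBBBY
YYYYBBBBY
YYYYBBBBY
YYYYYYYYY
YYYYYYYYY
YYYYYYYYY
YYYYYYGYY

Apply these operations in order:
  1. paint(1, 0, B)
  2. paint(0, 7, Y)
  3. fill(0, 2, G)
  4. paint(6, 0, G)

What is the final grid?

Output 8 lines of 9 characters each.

Answer: YGGGYYYYY
BGGGBBBBY
YYYYBBBBY
YYYYBBBBY
YYYYYYYYY
YYYYYYYYY
GYYYYYYYY
YYYYYYGYY

Derivation:
After op 1 paint(1,0,B):
YWWWYYYYY
BWWWBBBBY
YYYYBBBBY
YYYYBBBBY
YYYYYYYYY
YYYYYYYYY
YYYYYYYYY
YYYYYYGYY
After op 2 paint(0,7,Y):
YWWWYYYYY
BWWWBBBBY
YYYYBBBBY
YYYYBBBBY
YYYYYYYYY
YYYYYYYYY
YYYYYYYYY
YYYYYYGYY
After op 3 fill(0,2,G) [6 cells changed]:
YGGGYYYYY
BGGGBBBBY
YYYYBBBBY
YYYYBBBBY
YYYYYYYYY
YYYYYYYYY
YYYYYYYYY
YYYYYYGYY
After op 4 paint(6,0,G):
YGGGYYYYY
BGGGBBBBY
YYYYBBBBY
YYYYBBBBY
YYYYYYYYY
YYYYYYYYY
GYYYYYYYY
YYYYYYGYY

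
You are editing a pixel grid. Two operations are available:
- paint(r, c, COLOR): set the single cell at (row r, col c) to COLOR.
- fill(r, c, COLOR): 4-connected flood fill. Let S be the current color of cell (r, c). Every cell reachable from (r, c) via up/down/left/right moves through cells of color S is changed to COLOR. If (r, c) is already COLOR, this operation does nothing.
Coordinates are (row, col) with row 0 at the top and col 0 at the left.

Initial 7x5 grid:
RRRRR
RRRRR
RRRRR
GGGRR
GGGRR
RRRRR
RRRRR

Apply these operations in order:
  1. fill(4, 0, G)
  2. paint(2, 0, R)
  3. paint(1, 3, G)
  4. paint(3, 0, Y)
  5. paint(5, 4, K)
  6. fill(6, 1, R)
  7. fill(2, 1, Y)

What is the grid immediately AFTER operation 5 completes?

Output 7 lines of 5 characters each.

Answer: RRRRR
RRRGR
RRRRR
YGGRR
GGGRR
RRRRK
RRRRR

Derivation:
After op 1 fill(4,0,G) [0 cells changed]:
RRRRR
RRRRR
RRRRR
GGGRR
GGGRR
RRRRR
RRRRR
After op 2 paint(2,0,R):
RRRRR
RRRRR
RRRRR
GGGRR
GGGRR
RRRRR
RRRRR
After op 3 paint(1,3,G):
RRRRR
RRRGR
RRRRR
GGGRR
GGGRR
RRRRR
RRRRR
After op 4 paint(3,0,Y):
RRRRR
RRRGR
RRRRR
YGGRR
GGGRR
RRRRR
RRRRR
After op 5 paint(5,4,K):
RRRRR
RRRGR
RRRRR
YGGRR
GGGRR
RRRRK
RRRRR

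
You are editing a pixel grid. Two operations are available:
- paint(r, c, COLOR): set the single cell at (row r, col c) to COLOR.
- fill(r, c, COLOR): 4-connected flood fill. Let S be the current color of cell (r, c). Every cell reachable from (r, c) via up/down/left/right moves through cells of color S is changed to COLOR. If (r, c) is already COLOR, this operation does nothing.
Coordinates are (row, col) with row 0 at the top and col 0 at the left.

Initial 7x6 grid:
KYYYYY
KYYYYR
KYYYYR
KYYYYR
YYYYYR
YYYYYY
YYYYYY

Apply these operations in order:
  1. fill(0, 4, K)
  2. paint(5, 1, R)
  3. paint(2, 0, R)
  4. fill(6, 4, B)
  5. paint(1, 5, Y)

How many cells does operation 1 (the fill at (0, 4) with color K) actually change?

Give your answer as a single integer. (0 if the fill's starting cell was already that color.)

Answer: 34

Derivation:
After op 1 fill(0,4,K) [34 cells changed]:
KKKKKK
KKKKKR
KKKKKR
KKKKKR
KKKKKR
KKKKKK
KKKKKK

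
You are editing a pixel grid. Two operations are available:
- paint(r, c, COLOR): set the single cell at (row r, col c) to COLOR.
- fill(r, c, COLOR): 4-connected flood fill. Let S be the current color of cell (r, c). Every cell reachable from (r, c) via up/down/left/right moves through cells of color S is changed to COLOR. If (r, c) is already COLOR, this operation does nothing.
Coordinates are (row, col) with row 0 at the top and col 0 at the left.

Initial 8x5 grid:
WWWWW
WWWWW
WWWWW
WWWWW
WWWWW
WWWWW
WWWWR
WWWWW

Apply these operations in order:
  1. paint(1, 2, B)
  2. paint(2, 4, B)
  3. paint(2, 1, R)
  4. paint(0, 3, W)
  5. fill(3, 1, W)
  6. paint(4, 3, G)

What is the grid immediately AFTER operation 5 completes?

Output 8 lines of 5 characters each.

After op 1 paint(1,2,B):
WWWWW
WWBWW
WWWWW
WWWWW
WWWWW
WWWWW
WWWWR
WWWWW
After op 2 paint(2,4,B):
WWWWW
WWBWW
WWWWB
WWWWW
WWWWW
WWWWW
WWWWR
WWWWW
After op 3 paint(2,1,R):
WWWWW
WWBWW
WRWWB
WWWWW
WWWWW
WWWWW
WWWWR
WWWWW
After op 4 paint(0,3,W):
WWWWW
WWBWW
WRWWB
WWWWW
WWWWW
WWWWW
WWWWR
WWWWW
After op 5 fill(3,1,W) [0 cells changed]:
WWWWW
WWBWW
WRWWB
WWWWW
WWWWW
WWWWW
WWWWR
WWWWW

Answer: WWWWW
WWBWW
WRWWB
WWWWW
WWWWW
WWWWW
WWWWR
WWWWW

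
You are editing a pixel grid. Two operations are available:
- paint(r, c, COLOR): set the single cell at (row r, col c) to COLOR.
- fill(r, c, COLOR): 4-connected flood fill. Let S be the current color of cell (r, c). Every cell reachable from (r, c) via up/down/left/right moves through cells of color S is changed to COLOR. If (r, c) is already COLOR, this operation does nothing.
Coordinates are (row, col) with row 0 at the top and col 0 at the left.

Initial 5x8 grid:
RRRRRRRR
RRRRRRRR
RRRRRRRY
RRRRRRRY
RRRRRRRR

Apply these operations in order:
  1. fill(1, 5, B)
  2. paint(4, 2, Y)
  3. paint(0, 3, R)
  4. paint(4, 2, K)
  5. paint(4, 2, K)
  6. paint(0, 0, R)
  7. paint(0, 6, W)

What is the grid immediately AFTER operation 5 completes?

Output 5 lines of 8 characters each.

Answer: BBBRBBBB
BBBBBBBB
BBBBBBBY
BBBBBBBY
BBKBBBBB

Derivation:
After op 1 fill(1,5,B) [38 cells changed]:
BBBBBBBB
BBBBBBBB
BBBBBBBY
BBBBBBBY
BBBBBBBB
After op 2 paint(4,2,Y):
BBBBBBBB
BBBBBBBB
BBBBBBBY
BBBBBBBY
BBYBBBBB
After op 3 paint(0,3,R):
BBBRBBBB
BBBBBBBB
BBBBBBBY
BBBBBBBY
BBYBBBBB
After op 4 paint(4,2,K):
BBBRBBBB
BBBBBBBB
BBBBBBBY
BBBBBBBY
BBKBBBBB
After op 5 paint(4,2,K):
BBBRBBBB
BBBBBBBB
BBBBBBBY
BBBBBBBY
BBKBBBBB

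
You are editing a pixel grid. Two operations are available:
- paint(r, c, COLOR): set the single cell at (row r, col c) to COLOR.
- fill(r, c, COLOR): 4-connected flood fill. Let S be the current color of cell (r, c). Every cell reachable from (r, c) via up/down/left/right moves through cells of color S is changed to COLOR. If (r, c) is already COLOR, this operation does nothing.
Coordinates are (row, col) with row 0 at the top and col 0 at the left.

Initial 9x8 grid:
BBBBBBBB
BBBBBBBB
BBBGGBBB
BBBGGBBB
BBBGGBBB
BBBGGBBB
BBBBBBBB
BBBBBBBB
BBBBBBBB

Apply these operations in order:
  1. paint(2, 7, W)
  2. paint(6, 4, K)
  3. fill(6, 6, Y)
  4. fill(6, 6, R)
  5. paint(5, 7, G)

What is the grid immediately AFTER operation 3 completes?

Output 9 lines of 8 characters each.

Answer: YYYYYYYY
YYYYYYYY
YYYGGYYW
YYYGGYYY
YYYGGYYY
YYYGGYYY
YYYYKYYY
YYYYYYYY
YYYYYYYY

Derivation:
After op 1 paint(2,7,W):
BBBBBBBB
BBBBBBBB
BBBGGBBW
BBBGGBBB
BBBGGBBB
BBBGGBBB
BBBBBBBB
BBBBBBBB
BBBBBBBB
After op 2 paint(6,4,K):
BBBBBBBB
BBBBBBBB
BBBGGBBW
BBBGGBBB
BBBGGBBB
BBBGGBBB
BBBBKBBB
BBBBBBBB
BBBBBBBB
After op 3 fill(6,6,Y) [62 cells changed]:
YYYYYYYY
YYYYYYYY
YYYGGYYW
YYYGGYYY
YYYGGYYY
YYYGGYYY
YYYYKYYY
YYYYYYYY
YYYYYYYY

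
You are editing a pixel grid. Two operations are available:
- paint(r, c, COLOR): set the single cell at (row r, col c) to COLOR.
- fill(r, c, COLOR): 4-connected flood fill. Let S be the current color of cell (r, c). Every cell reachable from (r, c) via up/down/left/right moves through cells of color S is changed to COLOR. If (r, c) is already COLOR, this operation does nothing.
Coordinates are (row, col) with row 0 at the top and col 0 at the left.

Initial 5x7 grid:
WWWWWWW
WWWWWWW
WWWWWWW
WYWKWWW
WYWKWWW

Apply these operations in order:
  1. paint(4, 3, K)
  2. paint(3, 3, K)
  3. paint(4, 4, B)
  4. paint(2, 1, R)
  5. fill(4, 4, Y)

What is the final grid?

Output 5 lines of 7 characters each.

After op 1 paint(4,3,K):
WWWWWWW
WWWWWWW
WWWWWWW
WYWKWWW
WYWKWWW
After op 2 paint(3,3,K):
WWWWWWW
WWWWWWW
WWWWWWW
WYWKWWW
WYWKWWW
After op 3 paint(4,4,B):
WWWWWWW
WWWWWWW
WWWWWWW
WYWKWWW
WYWKBWW
After op 4 paint(2,1,R):
WWWWWWW
WWWWWWW
WRWWWWW
WYWKWWW
WYWKBWW
After op 5 fill(4,4,Y) [1 cells changed]:
WWWWWWW
WWWWWWW
WRWWWWW
WYWKWWW
WYWKYWW

Answer: WWWWWWW
WWWWWWW
WRWWWWW
WYWKWWW
WYWKYWW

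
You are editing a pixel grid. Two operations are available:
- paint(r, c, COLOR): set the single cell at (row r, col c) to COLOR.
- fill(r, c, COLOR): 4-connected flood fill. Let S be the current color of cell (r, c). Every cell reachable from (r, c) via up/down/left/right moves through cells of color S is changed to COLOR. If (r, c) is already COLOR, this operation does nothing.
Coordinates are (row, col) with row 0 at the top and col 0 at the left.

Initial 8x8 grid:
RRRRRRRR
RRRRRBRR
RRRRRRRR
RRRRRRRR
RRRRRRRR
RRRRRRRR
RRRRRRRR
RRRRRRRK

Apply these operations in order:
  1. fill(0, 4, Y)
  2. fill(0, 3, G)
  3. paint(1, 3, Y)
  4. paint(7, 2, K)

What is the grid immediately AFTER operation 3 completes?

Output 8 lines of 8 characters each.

Answer: GGGGGGGG
GGGYGBGG
GGGGGGGG
GGGGGGGG
GGGGGGGG
GGGGGGGG
GGGGGGGG
GGGGGGGK

Derivation:
After op 1 fill(0,4,Y) [62 cells changed]:
YYYYYYYY
YYYYYBYY
YYYYYYYY
YYYYYYYY
YYYYYYYY
YYYYYYYY
YYYYYYYY
YYYYYYYK
After op 2 fill(0,3,G) [62 cells changed]:
GGGGGGGG
GGGGGBGG
GGGGGGGG
GGGGGGGG
GGGGGGGG
GGGGGGGG
GGGGGGGG
GGGGGGGK
After op 3 paint(1,3,Y):
GGGGGGGG
GGGYGBGG
GGGGGGGG
GGGGGGGG
GGGGGGGG
GGGGGGGG
GGGGGGGG
GGGGGGGK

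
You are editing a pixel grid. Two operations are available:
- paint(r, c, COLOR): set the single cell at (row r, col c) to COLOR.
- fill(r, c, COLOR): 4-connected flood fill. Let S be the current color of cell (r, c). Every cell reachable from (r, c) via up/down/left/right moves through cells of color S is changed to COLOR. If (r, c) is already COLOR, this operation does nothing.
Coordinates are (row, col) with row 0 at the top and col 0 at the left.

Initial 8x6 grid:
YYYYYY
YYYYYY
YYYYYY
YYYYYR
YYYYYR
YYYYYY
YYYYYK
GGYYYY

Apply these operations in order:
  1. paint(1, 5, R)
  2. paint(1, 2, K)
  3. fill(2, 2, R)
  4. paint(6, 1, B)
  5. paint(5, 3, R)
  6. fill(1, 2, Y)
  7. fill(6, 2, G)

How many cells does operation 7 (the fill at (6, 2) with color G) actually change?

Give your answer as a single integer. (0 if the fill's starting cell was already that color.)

Answer: 43

Derivation:
After op 1 paint(1,5,R):
YYYYYY
YYYYYR
YYYYYY
YYYYYR
YYYYYR
YYYYYY
YYYYYK
GGYYYY
After op 2 paint(1,2,K):
YYYYYY
YYKYYR
YYYYYY
YYYYYR
YYYYYR
YYYYYY
YYYYYK
GGYYYY
After op 3 fill(2,2,R) [41 cells changed]:
RRRRRR
RRKRRR
RRRRRR
RRRRRR
RRRRRR
RRRRRR
RRRRRK
GGRRRR
After op 4 paint(6,1,B):
RRRRRR
RRKRRR
RRRRRR
RRRRRR
RRRRRR
RRRRRR
RBRRRK
GGRRRR
After op 5 paint(5,3,R):
RRRRRR
RRKRRR
RRRRRR
RRRRRR
RRRRRR
RRRRRR
RBRRRK
GGRRRR
After op 6 fill(1,2,Y) [1 cells changed]:
RRRRRR
RRYRRR
RRRRRR
RRRRRR
RRRRRR
RRRRRR
RBRRRK
GGRRRR
After op 7 fill(6,2,G) [43 cells changed]:
GGGGGG
GGYGGG
GGGGGG
GGGGGG
GGGGGG
GGGGGG
GBGGGK
GGGGGG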